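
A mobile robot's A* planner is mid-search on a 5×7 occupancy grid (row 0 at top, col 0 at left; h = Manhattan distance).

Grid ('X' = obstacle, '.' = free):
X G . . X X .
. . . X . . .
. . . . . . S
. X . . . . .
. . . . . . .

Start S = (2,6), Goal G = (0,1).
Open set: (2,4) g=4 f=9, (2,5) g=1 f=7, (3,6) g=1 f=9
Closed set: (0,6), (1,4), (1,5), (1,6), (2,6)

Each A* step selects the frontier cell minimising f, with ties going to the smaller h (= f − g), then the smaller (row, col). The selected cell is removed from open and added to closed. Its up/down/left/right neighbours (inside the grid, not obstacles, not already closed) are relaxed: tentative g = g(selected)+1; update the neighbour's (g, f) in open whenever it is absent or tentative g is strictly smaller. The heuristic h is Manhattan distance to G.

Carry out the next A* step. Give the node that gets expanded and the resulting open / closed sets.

expanded=(2,5); open=[(2,4) g=2 f=7, (3,5) g=2 f=9, (3,6) g=1 f=9]; closed=[(0,6), (1,4), (1,5), (1,6), (2,5), (2,6)]

step 1: expand (2,5) (f=7, h=6) → closed; open now [(2,4) g=2 f=7, (3,5) g=2 f=9, (3,6) g=1 f=9]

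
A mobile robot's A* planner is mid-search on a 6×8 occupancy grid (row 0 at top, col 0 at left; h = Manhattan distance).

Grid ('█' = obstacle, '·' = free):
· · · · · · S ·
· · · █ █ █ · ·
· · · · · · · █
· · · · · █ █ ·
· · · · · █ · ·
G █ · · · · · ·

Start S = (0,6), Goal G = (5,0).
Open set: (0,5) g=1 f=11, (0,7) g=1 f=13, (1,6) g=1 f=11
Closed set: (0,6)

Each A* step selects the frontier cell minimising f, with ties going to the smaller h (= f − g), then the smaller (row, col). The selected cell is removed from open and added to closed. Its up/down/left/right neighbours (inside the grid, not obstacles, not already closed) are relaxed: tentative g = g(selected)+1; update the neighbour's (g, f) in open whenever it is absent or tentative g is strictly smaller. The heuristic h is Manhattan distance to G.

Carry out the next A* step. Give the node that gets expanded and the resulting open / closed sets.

step 1: expand (0,5) (f=11, h=10) → closed; open now [(0,4) g=2 f=11, (0,7) g=1 f=13, (1,6) g=1 f=11]

expanded=(0,5); open=[(0,4) g=2 f=11, (0,7) g=1 f=13, (1,6) g=1 f=11]; closed=[(0,5), (0,6)]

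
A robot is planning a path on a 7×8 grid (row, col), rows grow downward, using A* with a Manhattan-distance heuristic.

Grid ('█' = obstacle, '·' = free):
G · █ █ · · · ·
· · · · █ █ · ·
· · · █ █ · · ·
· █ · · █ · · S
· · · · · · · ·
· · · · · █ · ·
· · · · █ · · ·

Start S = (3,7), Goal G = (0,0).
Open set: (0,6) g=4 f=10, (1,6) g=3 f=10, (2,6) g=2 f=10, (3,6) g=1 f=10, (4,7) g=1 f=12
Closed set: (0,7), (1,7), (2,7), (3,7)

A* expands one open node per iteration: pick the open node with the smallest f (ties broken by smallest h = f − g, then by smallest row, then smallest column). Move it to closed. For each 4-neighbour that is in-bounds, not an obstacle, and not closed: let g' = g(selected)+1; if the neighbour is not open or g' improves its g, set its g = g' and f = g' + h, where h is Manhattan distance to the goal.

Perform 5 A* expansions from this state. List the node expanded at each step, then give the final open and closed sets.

step 1: expand (0,6) (f=10, h=6) → closed; open now [(0,5) g=5 f=10, (1,6) g=3 f=10, (2,6) g=2 f=10, (3,6) g=1 f=10, (4,7) g=1 f=12]
step 2: expand (0,5) (f=10, h=5) → closed; open now [(0,4) g=6 f=10, (1,6) g=3 f=10, (2,6) g=2 f=10, (3,6) g=1 f=10, (4,7) g=1 f=12]
step 3: expand (0,4) (f=10, h=4) → closed; open now [(1,6) g=3 f=10, (2,6) g=2 f=10, (3,6) g=1 f=10, (4,7) g=1 f=12]
step 4: expand (1,6) (f=10, h=7) → closed; open now [(2,6) g=2 f=10, (3,6) g=1 f=10, (4,7) g=1 f=12]
step 5: expand (2,6) (f=10, h=8) → closed; open now [(2,5) g=3 f=10, (3,6) g=1 f=10, (4,7) g=1 f=12]

order=[(0,6) → (0,5) → (0,4) → (1,6) → (2,6)]; open=[(2,5) g=3 f=10, (3,6) g=1 f=10, (4,7) g=1 f=12]; closed=[(0,4), (0,5), (0,6), (0,7), (1,6), (1,7), (2,6), (2,7), (3,7)]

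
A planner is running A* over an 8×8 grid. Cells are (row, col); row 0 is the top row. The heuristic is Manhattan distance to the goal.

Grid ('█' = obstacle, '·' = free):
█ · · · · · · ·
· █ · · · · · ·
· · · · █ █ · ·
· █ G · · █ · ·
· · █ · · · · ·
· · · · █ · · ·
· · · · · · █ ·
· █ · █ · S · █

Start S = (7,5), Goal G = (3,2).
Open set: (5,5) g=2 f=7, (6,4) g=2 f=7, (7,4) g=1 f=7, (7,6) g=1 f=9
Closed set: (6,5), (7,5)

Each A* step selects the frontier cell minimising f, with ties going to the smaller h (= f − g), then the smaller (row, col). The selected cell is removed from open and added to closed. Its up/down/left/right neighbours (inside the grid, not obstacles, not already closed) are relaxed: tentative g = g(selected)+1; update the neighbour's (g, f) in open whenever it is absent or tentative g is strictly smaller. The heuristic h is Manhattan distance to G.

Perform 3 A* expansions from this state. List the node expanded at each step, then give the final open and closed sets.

step 1: expand (5,5) (f=7, h=5) → closed; open now [(4,5) g=3 f=7, (5,6) g=3 f=9, (6,4) g=2 f=7, (7,4) g=1 f=7, (7,6) g=1 f=9]
step 2: expand (4,5) (f=7, h=4) → closed; open now [(4,4) g=4 f=7, (4,6) g=4 f=9, (5,6) g=3 f=9, (6,4) g=2 f=7, (7,4) g=1 f=7, (7,6) g=1 f=9]
step 3: expand (4,4) (f=7, h=3) → closed; open now [(3,4) g=5 f=7, (4,3) g=5 f=7, (4,6) g=4 f=9, (5,6) g=3 f=9, (6,4) g=2 f=7, (7,4) g=1 f=7, (7,6) g=1 f=9]

order=[(5,5) → (4,5) → (4,4)]; open=[(3,4) g=5 f=7, (4,3) g=5 f=7, (4,6) g=4 f=9, (5,6) g=3 f=9, (6,4) g=2 f=7, (7,4) g=1 f=7, (7,6) g=1 f=9]; closed=[(4,4), (4,5), (5,5), (6,5), (7,5)]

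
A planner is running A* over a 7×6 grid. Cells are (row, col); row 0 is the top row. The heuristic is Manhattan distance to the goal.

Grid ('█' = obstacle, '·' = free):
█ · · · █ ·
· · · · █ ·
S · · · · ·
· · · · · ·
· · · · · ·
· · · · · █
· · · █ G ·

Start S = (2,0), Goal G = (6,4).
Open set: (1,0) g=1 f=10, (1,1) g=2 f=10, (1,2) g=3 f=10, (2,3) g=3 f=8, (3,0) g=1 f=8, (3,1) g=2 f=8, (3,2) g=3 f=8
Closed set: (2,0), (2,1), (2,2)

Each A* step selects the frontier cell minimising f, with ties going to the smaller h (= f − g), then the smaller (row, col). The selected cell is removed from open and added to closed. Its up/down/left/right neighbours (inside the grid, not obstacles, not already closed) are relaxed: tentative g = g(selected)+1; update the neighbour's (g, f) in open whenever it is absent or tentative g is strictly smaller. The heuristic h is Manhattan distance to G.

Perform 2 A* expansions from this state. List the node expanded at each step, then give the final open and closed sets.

step 1: expand (2,3) (f=8, h=5) → closed; open now [(1,0) g=1 f=10, (1,1) g=2 f=10, (1,2) g=3 f=10, (1,3) g=4 f=10, (2,4) g=4 f=8, (3,0) g=1 f=8, (3,1) g=2 f=8, (3,2) g=3 f=8, (3,3) g=4 f=8]
step 2: expand (2,4) (f=8, h=4) → closed; open now [(1,0) g=1 f=10, (1,1) g=2 f=10, (1,2) g=3 f=10, (1,3) g=4 f=10, (2,5) g=5 f=10, (3,0) g=1 f=8, (3,1) g=2 f=8, (3,2) g=3 f=8, (3,3) g=4 f=8, (3,4) g=5 f=8]

order=[(2,3) → (2,4)]; open=[(1,0) g=1 f=10, (1,1) g=2 f=10, (1,2) g=3 f=10, (1,3) g=4 f=10, (2,5) g=5 f=10, (3,0) g=1 f=8, (3,1) g=2 f=8, (3,2) g=3 f=8, (3,3) g=4 f=8, (3,4) g=5 f=8]; closed=[(2,0), (2,1), (2,2), (2,3), (2,4)]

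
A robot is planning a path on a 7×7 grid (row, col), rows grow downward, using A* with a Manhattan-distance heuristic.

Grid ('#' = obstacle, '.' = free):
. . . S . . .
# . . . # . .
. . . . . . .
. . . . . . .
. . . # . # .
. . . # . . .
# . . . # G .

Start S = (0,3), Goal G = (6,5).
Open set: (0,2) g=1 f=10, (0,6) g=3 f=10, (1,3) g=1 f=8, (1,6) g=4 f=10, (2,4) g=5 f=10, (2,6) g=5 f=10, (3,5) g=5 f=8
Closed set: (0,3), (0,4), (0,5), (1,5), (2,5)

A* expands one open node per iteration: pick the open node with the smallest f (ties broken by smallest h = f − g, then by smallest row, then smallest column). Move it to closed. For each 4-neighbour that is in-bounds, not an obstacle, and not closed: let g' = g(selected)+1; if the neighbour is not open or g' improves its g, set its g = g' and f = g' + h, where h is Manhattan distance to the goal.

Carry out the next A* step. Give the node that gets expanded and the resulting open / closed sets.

step 1: expand (3,5) (f=8, h=3) → closed; open now [(0,2) g=1 f=10, (0,6) g=3 f=10, (1,3) g=1 f=8, (1,6) g=4 f=10, (2,4) g=5 f=10, (2,6) g=5 f=10, (3,4) g=6 f=10, (3,6) g=6 f=10]

expanded=(3,5); open=[(0,2) g=1 f=10, (0,6) g=3 f=10, (1,3) g=1 f=8, (1,6) g=4 f=10, (2,4) g=5 f=10, (2,6) g=5 f=10, (3,4) g=6 f=10, (3,6) g=6 f=10]; closed=[(0,3), (0,4), (0,5), (1,5), (2,5), (3,5)]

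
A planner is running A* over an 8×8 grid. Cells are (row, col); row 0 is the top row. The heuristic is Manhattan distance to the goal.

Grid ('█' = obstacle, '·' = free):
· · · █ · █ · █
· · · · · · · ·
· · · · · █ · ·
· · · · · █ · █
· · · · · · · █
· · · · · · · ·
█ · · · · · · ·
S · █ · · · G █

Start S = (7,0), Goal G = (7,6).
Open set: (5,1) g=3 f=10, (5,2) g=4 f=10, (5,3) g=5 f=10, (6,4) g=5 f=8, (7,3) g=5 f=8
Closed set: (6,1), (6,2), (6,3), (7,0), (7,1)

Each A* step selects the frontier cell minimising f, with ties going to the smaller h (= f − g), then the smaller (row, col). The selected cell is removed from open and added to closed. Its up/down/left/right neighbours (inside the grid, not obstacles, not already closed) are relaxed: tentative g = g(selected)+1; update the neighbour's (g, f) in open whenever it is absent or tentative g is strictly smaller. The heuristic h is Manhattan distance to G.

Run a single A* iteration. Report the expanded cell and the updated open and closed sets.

step 1: expand (6,4) (f=8, h=3) → closed; open now [(5,1) g=3 f=10, (5,2) g=4 f=10, (5,3) g=5 f=10, (5,4) g=6 f=10, (6,5) g=6 f=8, (7,3) g=5 f=8, (7,4) g=6 f=8]

expanded=(6,4); open=[(5,1) g=3 f=10, (5,2) g=4 f=10, (5,3) g=5 f=10, (5,4) g=6 f=10, (6,5) g=6 f=8, (7,3) g=5 f=8, (7,4) g=6 f=8]; closed=[(6,1), (6,2), (6,3), (6,4), (7,0), (7,1)]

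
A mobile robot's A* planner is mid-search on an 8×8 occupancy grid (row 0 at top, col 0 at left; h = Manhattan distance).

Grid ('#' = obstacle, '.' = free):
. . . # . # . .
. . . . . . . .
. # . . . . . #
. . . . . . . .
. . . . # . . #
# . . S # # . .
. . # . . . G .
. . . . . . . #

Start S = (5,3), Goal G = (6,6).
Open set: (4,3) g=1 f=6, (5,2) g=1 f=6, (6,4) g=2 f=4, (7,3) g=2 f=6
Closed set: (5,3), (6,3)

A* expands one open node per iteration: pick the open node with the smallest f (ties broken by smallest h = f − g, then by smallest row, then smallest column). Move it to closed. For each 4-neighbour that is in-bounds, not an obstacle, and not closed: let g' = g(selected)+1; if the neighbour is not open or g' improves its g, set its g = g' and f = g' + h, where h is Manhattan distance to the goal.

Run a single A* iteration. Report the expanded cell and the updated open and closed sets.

step 1: expand (6,4) (f=4, h=2) → closed; open now [(4,3) g=1 f=6, (5,2) g=1 f=6, (6,5) g=3 f=4, (7,3) g=2 f=6, (7,4) g=3 f=6]

expanded=(6,4); open=[(4,3) g=1 f=6, (5,2) g=1 f=6, (6,5) g=3 f=4, (7,3) g=2 f=6, (7,4) g=3 f=6]; closed=[(5,3), (6,3), (6,4)]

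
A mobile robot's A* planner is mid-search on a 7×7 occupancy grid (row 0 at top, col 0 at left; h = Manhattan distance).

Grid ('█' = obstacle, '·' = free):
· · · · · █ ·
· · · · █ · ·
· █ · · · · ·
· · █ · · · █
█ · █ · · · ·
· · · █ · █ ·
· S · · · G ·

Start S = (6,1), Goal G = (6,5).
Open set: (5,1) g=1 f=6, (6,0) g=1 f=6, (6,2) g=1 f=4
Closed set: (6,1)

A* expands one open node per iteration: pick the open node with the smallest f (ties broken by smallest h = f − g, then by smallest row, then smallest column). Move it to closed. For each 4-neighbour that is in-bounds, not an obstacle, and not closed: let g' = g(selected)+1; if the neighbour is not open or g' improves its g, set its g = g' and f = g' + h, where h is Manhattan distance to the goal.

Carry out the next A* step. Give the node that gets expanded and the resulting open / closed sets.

step 1: expand (6,2) (f=4, h=3) → closed; open now [(5,1) g=1 f=6, (5,2) g=2 f=6, (6,0) g=1 f=6, (6,3) g=2 f=4]

expanded=(6,2); open=[(5,1) g=1 f=6, (5,2) g=2 f=6, (6,0) g=1 f=6, (6,3) g=2 f=4]; closed=[(6,1), (6,2)]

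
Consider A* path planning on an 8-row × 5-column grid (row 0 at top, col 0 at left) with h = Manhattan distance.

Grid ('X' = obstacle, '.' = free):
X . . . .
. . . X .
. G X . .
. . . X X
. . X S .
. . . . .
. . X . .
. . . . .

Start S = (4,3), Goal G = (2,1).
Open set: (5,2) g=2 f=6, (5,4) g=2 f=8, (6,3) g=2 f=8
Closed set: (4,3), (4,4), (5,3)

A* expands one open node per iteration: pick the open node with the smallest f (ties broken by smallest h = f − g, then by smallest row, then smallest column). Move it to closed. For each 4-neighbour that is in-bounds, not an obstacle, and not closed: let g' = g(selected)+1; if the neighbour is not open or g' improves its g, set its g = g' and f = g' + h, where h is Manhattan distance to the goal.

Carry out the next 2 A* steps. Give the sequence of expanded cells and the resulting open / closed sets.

step 1: expand (5,2) (f=6, h=4) → closed; open now [(5,1) g=3 f=6, (5,4) g=2 f=8, (6,3) g=2 f=8]
step 2: expand (5,1) (f=6, h=3) → closed; open now [(4,1) g=4 f=6, (5,0) g=4 f=8, (5,4) g=2 f=8, (6,1) g=4 f=8, (6,3) g=2 f=8]

order=[(5,2) → (5,1)]; open=[(4,1) g=4 f=6, (5,0) g=4 f=8, (5,4) g=2 f=8, (6,1) g=4 f=8, (6,3) g=2 f=8]; closed=[(4,3), (4,4), (5,1), (5,2), (5,3)]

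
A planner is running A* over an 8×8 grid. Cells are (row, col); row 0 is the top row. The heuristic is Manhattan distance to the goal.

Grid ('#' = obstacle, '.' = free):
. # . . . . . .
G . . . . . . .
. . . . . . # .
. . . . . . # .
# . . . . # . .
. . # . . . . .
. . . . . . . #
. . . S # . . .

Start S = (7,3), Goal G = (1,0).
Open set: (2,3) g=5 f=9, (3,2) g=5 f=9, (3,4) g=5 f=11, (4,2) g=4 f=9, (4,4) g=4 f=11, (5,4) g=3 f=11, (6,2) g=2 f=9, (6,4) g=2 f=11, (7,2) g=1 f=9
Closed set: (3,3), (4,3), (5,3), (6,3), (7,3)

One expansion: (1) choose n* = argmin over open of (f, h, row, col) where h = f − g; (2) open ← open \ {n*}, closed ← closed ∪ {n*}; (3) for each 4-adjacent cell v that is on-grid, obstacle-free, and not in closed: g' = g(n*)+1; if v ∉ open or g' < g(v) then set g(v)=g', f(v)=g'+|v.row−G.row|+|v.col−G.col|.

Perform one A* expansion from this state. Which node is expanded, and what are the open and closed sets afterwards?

expanded=(2,3); open=[(1,3) g=6 f=9, (2,2) g=6 f=9, (2,4) g=6 f=11, (3,2) g=5 f=9, (3,4) g=5 f=11, (4,2) g=4 f=9, (4,4) g=4 f=11, (5,4) g=3 f=11, (6,2) g=2 f=9, (6,4) g=2 f=11, (7,2) g=1 f=9]; closed=[(2,3), (3,3), (4,3), (5,3), (6,3), (7,3)]

step 1: expand (2,3) (f=9, h=4) → closed; open now [(1,3) g=6 f=9, (2,2) g=6 f=9, (2,4) g=6 f=11, (3,2) g=5 f=9, (3,4) g=5 f=11, (4,2) g=4 f=9, (4,4) g=4 f=11, (5,4) g=3 f=11, (6,2) g=2 f=9, (6,4) g=2 f=11, (7,2) g=1 f=9]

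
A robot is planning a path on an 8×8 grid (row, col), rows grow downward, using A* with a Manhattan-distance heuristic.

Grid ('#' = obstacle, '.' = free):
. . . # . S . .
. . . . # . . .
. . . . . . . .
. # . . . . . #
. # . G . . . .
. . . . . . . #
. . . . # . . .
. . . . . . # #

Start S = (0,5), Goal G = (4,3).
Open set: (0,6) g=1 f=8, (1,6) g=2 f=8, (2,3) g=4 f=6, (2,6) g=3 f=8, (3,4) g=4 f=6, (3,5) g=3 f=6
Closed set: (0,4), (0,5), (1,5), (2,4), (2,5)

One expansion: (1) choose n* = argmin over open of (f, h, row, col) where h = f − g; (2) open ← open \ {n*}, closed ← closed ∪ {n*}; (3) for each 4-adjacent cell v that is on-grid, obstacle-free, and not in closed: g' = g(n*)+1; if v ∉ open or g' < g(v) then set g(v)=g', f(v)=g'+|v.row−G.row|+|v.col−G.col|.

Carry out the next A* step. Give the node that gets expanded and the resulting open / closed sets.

step 1: expand (2,3) (f=6, h=2) → closed; open now [(0,6) g=1 f=8, (1,3) g=5 f=8, (1,6) g=2 f=8, (2,2) g=5 f=8, (2,6) g=3 f=8, (3,3) g=5 f=6, (3,4) g=4 f=6, (3,5) g=3 f=6]

expanded=(2,3); open=[(0,6) g=1 f=8, (1,3) g=5 f=8, (1,6) g=2 f=8, (2,2) g=5 f=8, (2,6) g=3 f=8, (3,3) g=5 f=6, (3,4) g=4 f=6, (3,5) g=3 f=6]; closed=[(0,4), (0,5), (1,5), (2,3), (2,4), (2,5)]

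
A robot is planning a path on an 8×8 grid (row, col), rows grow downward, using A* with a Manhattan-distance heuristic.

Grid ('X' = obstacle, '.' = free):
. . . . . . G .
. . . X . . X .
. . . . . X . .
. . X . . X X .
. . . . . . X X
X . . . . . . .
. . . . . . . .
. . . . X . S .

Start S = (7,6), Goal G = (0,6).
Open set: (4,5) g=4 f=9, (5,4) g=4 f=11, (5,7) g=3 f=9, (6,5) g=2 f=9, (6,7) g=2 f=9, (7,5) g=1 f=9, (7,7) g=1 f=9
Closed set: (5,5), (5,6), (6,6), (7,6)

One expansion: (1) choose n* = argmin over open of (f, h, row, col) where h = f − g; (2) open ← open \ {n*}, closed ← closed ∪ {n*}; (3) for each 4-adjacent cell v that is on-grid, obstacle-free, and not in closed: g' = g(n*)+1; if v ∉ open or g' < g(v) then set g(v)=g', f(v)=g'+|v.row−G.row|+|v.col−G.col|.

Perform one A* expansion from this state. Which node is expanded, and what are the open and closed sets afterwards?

step 1: expand (4,5) (f=9, h=5) → closed; open now [(4,4) g=5 f=11, (5,4) g=4 f=11, (5,7) g=3 f=9, (6,5) g=2 f=9, (6,7) g=2 f=9, (7,5) g=1 f=9, (7,7) g=1 f=9]

expanded=(4,5); open=[(4,4) g=5 f=11, (5,4) g=4 f=11, (5,7) g=3 f=9, (6,5) g=2 f=9, (6,7) g=2 f=9, (7,5) g=1 f=9, (7,7) g=1 f=9]; closed=[(4,5), (5,5), (5,6), (6,6), (7,6)]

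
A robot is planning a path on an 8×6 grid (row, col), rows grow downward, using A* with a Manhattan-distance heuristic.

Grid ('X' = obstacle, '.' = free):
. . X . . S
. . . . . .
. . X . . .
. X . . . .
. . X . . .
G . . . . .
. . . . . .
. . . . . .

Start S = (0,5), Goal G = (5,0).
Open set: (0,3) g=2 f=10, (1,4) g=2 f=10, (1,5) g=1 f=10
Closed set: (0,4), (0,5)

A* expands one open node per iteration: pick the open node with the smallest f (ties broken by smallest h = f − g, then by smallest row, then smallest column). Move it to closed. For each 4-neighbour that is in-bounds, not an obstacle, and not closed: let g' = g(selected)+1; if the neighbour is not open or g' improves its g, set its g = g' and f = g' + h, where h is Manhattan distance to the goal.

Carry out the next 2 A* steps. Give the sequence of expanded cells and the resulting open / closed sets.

step 1: expand (0,3) (f=10, h=8) → closed; open now [(1,3) g=3 f=10, (1,4) g=2 f=10, (1,5) g=1 f=10]
step 2: expand (1,3) (f=10, h=7) → closed; open now [(1,2) g=4 f=10, (1,4) g=2 f=10, (1,5) g=1 f=10, (2,3) g=4 f=10]

order=[(0,3) → (1,3)]; open=[(1,2) g=4 f=10, (1,4) g=2 f=10, (1,5) g=1 f=10, (2,3) g=4 f=10]; closed=[(0,3), (0,4), (0,5), (1,3)]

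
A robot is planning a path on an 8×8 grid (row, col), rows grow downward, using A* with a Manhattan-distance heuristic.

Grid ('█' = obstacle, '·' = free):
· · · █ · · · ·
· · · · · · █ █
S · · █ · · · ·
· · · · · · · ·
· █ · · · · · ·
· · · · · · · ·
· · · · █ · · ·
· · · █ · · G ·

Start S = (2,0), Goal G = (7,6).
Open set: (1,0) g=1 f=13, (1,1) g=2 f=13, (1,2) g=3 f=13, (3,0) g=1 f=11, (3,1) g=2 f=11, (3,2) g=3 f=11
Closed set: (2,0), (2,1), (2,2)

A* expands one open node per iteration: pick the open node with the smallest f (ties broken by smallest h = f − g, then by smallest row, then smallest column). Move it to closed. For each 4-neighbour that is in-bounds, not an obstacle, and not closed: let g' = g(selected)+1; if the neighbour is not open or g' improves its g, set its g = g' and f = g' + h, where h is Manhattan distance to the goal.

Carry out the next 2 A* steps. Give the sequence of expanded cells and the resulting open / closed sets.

step 1: expand (3,2) (f=11, h=8) → closed; open now [(1,0) g=1 f=13, (1,1) g=2 f=13, (1,2) g=3 f=13, (3,0) g=1 f=11, (3,1) g=2 f=11, (3,3) g=4 f=11, (4,2) g=4 f=11]
step 2: expand (3,3) (f=11, h=7) → closed; open now [(1,0) g=1 f=13, (1,1) g=2 f=13, (1,2) g=3 f=13, (3,0) g=1 f=11, (3,1) g=2 f=11, (3,4) g=5 f=11, (4,2) g=4 f=11, (4,3) g=5 f=11]

order=[(3,2) → (3,3)]; open=[(1,0) g=1 f=13, (1,1) g=2 f=13, (1,2) g=3 f=13, (3,0) g=1 f=11, (3,1) g=2 f=11, (3,4) g=5 f=11, (4,2) g=4 f=11, (4,3) g=5 f=11]; closed=[(2,0), (2,1), (2,2), (3,2), (3,3)]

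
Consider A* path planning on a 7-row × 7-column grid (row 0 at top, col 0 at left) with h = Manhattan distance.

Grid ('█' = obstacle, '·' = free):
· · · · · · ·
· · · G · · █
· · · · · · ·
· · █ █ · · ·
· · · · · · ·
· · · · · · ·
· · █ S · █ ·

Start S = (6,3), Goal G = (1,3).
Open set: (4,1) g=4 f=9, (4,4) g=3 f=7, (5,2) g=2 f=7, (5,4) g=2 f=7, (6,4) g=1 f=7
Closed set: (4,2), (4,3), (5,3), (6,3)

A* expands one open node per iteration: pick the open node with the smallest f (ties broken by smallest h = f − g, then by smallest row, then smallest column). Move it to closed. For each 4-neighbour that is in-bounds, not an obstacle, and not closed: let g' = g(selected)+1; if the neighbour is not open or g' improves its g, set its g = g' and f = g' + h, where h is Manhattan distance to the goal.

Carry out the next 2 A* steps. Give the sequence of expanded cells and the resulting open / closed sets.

order=[(4,4) → (3,4)]; open=[(2,4) g=5 f=7, (3,5) g=5 f=9, (4,1) g=4 f=9, (4,5) g=4 f=9, (5,2) g=2 f=7, (5,4) g=2 f=7, (6,4) g=1 f=7]; closed=[(3,4), (4,2), (4,3), (4,4), (5,3), (6,3)]

step 1: expand (4,4) (f=7, h=4) → closed; open now [(3,4) g=4 f=7, (4,1) g=4 f=9, (4,5) g=4 f=9, (5,2) g=2 f=7, (5,4) g=2 f=7, (6,4) g=1 f=7]
step 2: expand (3,4) (f=7, h=3) → closed; open now [(2,4) g=5 f=7, (3,5) g=5 f=9, (4,1) g=4 f=9, (4,5) g=4 f=9, (5,2) g=2 f=7, (5,4) g=2 f=7, (6,4) g=1 f=7]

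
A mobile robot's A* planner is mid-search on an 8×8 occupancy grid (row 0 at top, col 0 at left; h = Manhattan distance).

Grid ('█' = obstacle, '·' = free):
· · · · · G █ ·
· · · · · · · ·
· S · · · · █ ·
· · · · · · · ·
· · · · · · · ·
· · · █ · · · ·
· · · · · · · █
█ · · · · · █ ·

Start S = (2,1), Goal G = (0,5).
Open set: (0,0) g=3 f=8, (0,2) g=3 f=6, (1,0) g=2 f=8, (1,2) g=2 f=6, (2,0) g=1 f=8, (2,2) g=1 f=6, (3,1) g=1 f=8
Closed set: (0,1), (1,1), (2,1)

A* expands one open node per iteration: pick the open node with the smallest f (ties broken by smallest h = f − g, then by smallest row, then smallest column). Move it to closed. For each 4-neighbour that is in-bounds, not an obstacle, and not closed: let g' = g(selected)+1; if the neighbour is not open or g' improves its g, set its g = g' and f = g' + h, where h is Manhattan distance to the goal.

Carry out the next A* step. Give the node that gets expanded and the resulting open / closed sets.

step 1: expand (0,2) (f=6, h=3) → closed; open now [(0,0) g=3 f=8, (0,3) g=4 f=6, (1,0) g=2 f=8, (1,2) g=2 f=6, (2,0) g=1 f=8, (2,2) g=1 f=6, (3,1) g=1 f=8]

expanded=(0,2); open=[(0,0) g=3 f=8, (0,3) g=4 f=6, (1,0) g=2 f=8, (1,2) g=2 f=6, (2,0) g=1 f=8, (2,2) g=1 f=6, (3,1) g=1 f=8]; closed=[(0,1), (0,2), (1,1), (2,1)]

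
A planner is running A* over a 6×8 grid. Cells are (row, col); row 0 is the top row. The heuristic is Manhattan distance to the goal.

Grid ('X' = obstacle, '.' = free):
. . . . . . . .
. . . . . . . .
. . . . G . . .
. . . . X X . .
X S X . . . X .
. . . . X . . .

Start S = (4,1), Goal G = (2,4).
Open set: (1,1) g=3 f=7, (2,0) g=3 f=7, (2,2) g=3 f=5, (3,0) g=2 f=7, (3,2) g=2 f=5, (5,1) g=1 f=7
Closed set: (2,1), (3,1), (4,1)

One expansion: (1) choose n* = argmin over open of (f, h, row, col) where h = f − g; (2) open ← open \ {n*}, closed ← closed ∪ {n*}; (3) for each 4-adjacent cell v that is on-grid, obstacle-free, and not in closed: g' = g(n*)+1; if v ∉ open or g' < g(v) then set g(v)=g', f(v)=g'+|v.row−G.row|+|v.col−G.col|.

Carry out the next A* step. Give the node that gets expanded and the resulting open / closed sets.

expanded=(2,2); open=[(1,1) g=3 f=7, (1,2) g=4 f=7, (2,0) g=3 f=7, (2,3) g=4 f=5, (3,0) g=2 f=7, (3,2) g=2 f=5, (5,1) g=1 f=7]; closed=[(2,1), (2,2), (3,1), (4,1)]

step 1: expand (2,2) (f=5, h=2) → closed; open now [(1,1) g=3 f=7, (1,2) g=4 f=7, (2,0) g=3 f=7, (2,3) g=4 f=5, (3,0) g=2 f=7, (3,2) g=2 f=5, (5,1) g=1 f=7]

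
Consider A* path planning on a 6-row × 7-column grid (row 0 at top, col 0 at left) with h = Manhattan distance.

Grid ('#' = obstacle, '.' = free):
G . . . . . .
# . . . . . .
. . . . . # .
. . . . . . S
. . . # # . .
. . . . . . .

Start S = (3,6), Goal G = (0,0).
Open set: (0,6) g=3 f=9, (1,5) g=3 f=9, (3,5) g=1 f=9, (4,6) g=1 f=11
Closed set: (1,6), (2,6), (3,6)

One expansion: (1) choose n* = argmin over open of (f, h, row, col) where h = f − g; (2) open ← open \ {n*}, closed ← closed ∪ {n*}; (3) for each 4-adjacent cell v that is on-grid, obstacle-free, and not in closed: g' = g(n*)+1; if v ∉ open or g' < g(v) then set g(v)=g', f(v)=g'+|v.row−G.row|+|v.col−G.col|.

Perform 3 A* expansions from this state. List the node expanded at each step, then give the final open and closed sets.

order=[(0,6) → (0,5) → (0,4)]; open=[(0,3) g=6 f=9, (1,4) g=6 f=11, (1,5) g=3 f=9, (3,5) g=1 f=9, (4,6) g=1 f=11]; closed=[(0,4), (0,5), (0,6), (1,6), (2,6), (3,6)]

step 1: expand (0,6) (f=9, h=6) → closed; open now [(0,5) g=4 f=9, (1,5) g=3 f=9, (3,5) g=1 f=9, (4,6) g=1 f=11]
step 2: expand (0,5) (f=9, h=5) → closed; open now [(0,4) g=5 f=9, (1,5) g=3 f=9, (3,5) g=1 f=9, (4,6) g=1 f=11]
step 3: expand (0,4) (f=9, h=4) → closed; open now [(0,3) g=6 f=9, (1,4) g=6 f=11, (1,5) g=3 f=9, (3,5) g=1 f=9, (4,6) g=1 f=11]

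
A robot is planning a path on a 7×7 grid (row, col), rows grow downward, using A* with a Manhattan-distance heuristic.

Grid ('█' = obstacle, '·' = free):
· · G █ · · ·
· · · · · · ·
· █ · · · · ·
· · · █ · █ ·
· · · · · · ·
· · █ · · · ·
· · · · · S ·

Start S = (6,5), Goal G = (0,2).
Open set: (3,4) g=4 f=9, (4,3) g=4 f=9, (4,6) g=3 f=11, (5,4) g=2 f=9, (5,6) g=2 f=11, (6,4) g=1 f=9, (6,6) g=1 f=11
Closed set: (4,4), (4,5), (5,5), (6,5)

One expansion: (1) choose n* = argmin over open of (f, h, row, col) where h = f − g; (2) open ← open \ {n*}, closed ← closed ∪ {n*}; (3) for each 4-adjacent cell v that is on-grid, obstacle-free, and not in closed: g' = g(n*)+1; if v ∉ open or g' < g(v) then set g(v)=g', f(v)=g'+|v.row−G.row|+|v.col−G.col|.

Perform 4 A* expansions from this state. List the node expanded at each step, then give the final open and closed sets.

step 1: expand (3,4) (f=9, h=5) → closed; open now [(2,4) g=5 f=9, (4,3) g=4 f=9, (4,6) g=3 f=11, (5,4) g=2 f=9, (5,6) g=2 f=11, (6,4) g=1 f=9, (6,6) g=1 f=11]
step 2: expand (2,4) (f=9, h=4) → closed; open now [(1,4) g=6 f=9, (2,3) g=6 f=9, (2,5) g=6 f=11, (4,3) g=4 f=9, (4,6) g=3 f=11, (5,4) g=2 f=9, (5,6) g=2 f=11, (6,4) g=1 f=9, (6,6) g=1 f=11]
step 3: expand (1,4) (f=9, h=3) → closed; open now [(0,4) g=7 f=9, (1,3) g=7 f=9, (1,5) g=7 f=11, (2,3) g=6 f=9, (2,5) g=6 f=11, (4,3) g=4 f=9, (4,6) g=3 f=11, (5,4) g=2 f=9, (5,6) g=2 f=11, (6,4) g=1 f=9, (6,6) g=1 f=11]
step 4: expand (0,4) (f=9, h=2) → closed; open now [(0,5) g=8 f=11, (1,3) g=7 f=9, (1,5) g=7 f=11, (2,3) g=6 f=9, (2,5) g=6 f=11, (4,3) g=4 f=9, (4,6) g=3 f=11, (5,4) g=2 f=9, (5,6) g=2 f=11, (6,4) g=1 f=9, (6,6) g=1 f=11]

order=[(3,4) → (2,4) → (1,4) → (0,4)]; open=[(0,5) g=8 f=11, (1,3) g=7 f=9, (1,5) g=7 f=11, (2,3) g=6 f=9, (2,5) g=6 f=11, (4,3) g=4 f=9, (4,6) g=3 f=11, (5,4) g=2 f=9, (5,6) g=2 f=11, (6,4) g=1 f=9, (6,6) g=1 f=11]; closed=[(0,4), (1,4), (2,4), (3,4), (4,4), (4,5), (5,5), (6,5)]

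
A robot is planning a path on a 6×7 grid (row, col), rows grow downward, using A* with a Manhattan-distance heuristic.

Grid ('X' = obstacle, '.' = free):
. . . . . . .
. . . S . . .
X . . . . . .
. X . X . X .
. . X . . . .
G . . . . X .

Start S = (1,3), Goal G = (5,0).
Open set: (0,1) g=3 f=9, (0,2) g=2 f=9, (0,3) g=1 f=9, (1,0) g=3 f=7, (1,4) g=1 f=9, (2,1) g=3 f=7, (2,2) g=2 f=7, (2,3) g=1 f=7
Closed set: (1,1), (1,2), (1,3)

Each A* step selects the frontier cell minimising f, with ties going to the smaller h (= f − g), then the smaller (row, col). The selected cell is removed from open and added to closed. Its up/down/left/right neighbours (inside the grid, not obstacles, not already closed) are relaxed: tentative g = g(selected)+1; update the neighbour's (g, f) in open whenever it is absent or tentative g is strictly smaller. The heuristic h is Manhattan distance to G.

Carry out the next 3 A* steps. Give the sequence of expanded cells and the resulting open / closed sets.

step 1: expand (1,0) (f=7, h=4) → closed; open now [(0,0) g=4 f=9, (0,1) g=3 f=9, (0,2) g=2 f=9, (0,3) g=1 f=9, (1,4) g=1 f=9, (2,1) g=3 f=7, (2,2) g=2 f=7, (2,3) g=1 f=7]
step 2: expand (2,1) (f=7, h=4) → closed; open now [(0,0) g=4 f=9, (0,1) g=3 f=9, (0,2) g=2 f=9, (0,3) g=1 f=9, (1,4) g=1 f=9, (2,2) g=2 f=7, (2,3) g=1 f=7]
step 3: expand (2,2) (f=7, h=5) → closed; open now [(0,0) g=4 f=9, (0,1) g=3 f=9, (0,2) g=2 f=9, (0,3) g=1 f=9, (1,4) g=1 f=9, (2,3) g=1 f=7, (3,2) g=3 f=7]

order=[(1,0) → (2,1) → (2,2)]; open=[(0,0) g=4 f=9, (0,1) g=3 f=9, (0,2) g=2 f=9, (0,3) g=1 f=9, (1,4) g=1 f=9, (2,3) g=1 f=7, (3,2) g=3 f=7]; closed=[(1,0), (1,1), (1,2), (1,3), (2,1), (2,2)]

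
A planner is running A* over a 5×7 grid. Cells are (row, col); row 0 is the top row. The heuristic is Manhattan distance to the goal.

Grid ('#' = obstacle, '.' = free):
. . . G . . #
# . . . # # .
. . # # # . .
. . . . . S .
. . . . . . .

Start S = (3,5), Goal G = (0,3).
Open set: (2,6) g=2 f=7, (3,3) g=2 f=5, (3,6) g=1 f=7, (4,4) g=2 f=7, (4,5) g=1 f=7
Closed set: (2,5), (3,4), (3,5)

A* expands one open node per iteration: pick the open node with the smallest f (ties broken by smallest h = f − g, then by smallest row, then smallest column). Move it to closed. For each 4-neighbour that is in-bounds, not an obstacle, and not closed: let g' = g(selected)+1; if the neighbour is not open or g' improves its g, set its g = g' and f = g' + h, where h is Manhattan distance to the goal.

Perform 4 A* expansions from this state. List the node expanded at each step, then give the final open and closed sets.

order=[(3,3) → (3,2) → (4,3) → (2,6)]; open=[(1,6) g=3 f=7, (3,1) g=4 f=9, (3,6) g=1 f=7, (4,2) g=4 f=9, (4,4) g=2 f=7, (4,5) g=1 f=7]; closed=[(2,5), (2,6), (3,2), (3,3), (3,4), (3,5), (4,3)]

step 1: expand (3,3) (f=5, h=3) → closed; open now [(2,6) g=2 f=7, (3,2) g=3 f=7, (3,6) g=1 f=7, (4,3) g=3 f=7, (4,4) g=2 f=7, (4,5) g=1 f=7]
step 2: expand (3,2) (f=7, h=4) → closed; open now [(2,6) g=2 f=7, (3,1) g=4 f=9, (3,6) g=1 f=7, (4,2) g=4 f=9, (4,3) g=3 f=7, (4,4) g=2 f=7, (4,5) g=1 f=7]
step 3: expand (4,3) (f=7, h=4) → closed; open now [(2,6) g=2 f=7, (3,1) g=4 f=9, (3,6) g=1 f=7, (4,2) g=4 f=9, (4,4) g=2 f=7, (4,5) g=1 f=7]
step 4: expand (2,6) (f=7, h=5) → closed; open now [(1,6) g=3 f=7, (3,1) g=4 f=9, (3,6) g=1 f=7, (4,2) g=4 f=9, (4,4) g=2 f=7, (4,5) g=1 f=7]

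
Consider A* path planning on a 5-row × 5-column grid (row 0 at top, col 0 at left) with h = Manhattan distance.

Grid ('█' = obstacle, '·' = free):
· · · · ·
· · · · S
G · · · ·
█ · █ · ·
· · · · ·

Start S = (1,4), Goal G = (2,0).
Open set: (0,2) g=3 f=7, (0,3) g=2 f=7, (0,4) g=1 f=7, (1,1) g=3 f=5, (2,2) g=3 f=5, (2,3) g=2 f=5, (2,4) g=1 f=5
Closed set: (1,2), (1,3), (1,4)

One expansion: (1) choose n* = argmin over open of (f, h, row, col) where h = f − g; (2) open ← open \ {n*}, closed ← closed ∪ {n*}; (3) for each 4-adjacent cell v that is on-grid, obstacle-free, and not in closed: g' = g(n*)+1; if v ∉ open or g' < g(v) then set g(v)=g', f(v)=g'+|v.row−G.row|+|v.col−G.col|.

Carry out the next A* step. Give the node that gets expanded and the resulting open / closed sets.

step 1: expand (1,1) (f=5, h=2) → closed; open now [(0,1) g=4 f=7, (0,2) g=3 f=7, (0,3) g=2 f=7, (0,4) g=1 f=7, (1,0) g=4 f=5, (2,1) g=4 f=5, (2,2) g=3 f=5, (2,3) g=2 f=5, (2,4) g=1 f=5]

expanded=(1,1); open=[(0,1) g=4 f=7, (0,2) g=3 f=7, (0,3) g=2 f=7, (0,4) g=1 f=7, (1,0) g=4 f=5, (2,1) g=4 f=5, (2,2) g=3 f=5, (2,3) g=2 f=5, (2,4) g=1 f=5]; closed=[(1,1), (1,2), (1,3), (1,4)]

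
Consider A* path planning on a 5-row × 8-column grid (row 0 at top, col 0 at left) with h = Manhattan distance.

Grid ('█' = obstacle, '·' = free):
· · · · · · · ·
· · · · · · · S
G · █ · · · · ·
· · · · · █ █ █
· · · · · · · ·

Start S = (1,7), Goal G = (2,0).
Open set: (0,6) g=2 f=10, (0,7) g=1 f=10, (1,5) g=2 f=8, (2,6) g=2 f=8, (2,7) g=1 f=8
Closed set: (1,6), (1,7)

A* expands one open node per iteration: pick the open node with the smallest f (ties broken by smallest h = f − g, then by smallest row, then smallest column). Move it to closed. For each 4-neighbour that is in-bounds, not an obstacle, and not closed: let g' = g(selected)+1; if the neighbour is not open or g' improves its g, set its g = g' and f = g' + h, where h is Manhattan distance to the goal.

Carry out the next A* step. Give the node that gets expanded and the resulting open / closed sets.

expanded=(1,5); open=[(0,5) g=3 f=10, (0,6) g=2 f=10, (0,7) g=1 f=10, (1,4) g=3 f=8, (2,5) g=3 f=8, (2,6) g=2 f=8, (2,7) g=1 f=8]; closed=[(1,5), (1,6), (1,7)]

step 1: expand (1,5) (f=8, h=6) → closed; open now [(0,5) g=3 f=10, (0,6) g=2 f=10, (0,7) g=1 f=10, (1,4) g=3 f=8, (2,5) g=3 f=8, (2,6) g=2 f=8, (2,7) g=1 f=8]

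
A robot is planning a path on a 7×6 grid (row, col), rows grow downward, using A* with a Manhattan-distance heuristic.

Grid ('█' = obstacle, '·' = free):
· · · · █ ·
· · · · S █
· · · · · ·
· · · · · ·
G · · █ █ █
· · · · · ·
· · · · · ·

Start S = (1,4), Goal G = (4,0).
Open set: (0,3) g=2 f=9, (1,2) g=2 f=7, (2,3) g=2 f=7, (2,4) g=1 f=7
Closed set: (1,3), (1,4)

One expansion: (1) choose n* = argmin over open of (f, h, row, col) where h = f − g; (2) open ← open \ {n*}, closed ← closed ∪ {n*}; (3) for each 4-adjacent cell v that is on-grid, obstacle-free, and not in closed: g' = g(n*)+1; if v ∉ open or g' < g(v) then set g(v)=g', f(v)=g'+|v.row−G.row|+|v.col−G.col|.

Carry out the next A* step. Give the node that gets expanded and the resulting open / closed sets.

step 1: expand (1,2) (f=7, h=5) → closed; open now [(0,2) g=3 f=9, (0,3) g=2 f=9, (1,1) g=3 f=7, (2,2) g=3 f=7, (2,3) g=2 f=7, (2,4) g=1 f=7]

expanded=(1,2); open=[(0,2) g=3 f=9, (0,3) g=2 f=9, (1,1) g=3 f=7, (2,2) g=3 f=7, (2,3) g=2 f=7, (2,4) g=1 f=7]; closed=[(1,2), (1,3), (1,4)]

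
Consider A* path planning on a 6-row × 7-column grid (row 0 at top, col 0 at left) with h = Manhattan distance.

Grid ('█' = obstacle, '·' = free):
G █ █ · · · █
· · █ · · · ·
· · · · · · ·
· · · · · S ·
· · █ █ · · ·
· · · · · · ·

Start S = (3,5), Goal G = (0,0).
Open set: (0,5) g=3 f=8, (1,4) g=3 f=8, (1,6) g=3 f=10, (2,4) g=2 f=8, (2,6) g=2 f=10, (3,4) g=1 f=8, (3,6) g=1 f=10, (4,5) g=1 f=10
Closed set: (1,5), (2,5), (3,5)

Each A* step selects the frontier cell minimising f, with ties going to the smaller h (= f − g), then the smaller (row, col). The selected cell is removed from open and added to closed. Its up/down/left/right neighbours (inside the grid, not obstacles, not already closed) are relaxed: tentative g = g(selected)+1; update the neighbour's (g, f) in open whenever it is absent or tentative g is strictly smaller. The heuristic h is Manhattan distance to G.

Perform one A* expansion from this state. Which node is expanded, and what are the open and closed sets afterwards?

step 1: expand (0,5) (f=8, h=5) → closed; open now [(0,4) g=4 f=8, (1,4) g=3 f=8, (1,6) g=3 f=10, (2,4) g=2 f=8, (2,6) g=2 f=10, (3,4) g=1 f=8, (3,6) g=1 f=10, (4,5) g=1 f=10]

expanded=(0,5); open=[(0,4) g=4 f=8, (1,4) g=3 f=8, (1,6) g=3 f=10, (2,4) g=2 f=8, (2,6) g=2 f=10, (3,4) g=1 f=8, (3,6) g=1 f=10, (4,5) g=1 f=10]; closed=[(0,5), (1,5), (2,5), (3,5)]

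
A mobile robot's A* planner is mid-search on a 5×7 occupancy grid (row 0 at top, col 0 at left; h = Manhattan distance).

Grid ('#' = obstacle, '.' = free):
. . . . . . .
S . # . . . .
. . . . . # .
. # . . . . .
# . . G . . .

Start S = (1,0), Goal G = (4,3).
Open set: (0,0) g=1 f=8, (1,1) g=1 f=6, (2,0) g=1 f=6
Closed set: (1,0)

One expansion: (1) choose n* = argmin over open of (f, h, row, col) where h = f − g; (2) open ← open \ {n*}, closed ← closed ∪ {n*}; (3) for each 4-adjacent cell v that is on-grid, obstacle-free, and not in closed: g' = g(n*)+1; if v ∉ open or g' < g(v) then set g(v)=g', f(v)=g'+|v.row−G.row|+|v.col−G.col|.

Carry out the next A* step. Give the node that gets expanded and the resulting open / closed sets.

expanded=(1,1); open=[(0,0) g=1 f=8, (0,1) g=2 f=8, (2,0) g=1 f=6, (2,1) g=2 f=6]; closed=[(1,0), (1,1)]

step 1: expand (1,1) (f=6, h=5) → closed; open now [(0,0) g=1 f=8, (0,1) g=2 f=8, (2,0) g=1 f=6, (2,1) g=2 f=6]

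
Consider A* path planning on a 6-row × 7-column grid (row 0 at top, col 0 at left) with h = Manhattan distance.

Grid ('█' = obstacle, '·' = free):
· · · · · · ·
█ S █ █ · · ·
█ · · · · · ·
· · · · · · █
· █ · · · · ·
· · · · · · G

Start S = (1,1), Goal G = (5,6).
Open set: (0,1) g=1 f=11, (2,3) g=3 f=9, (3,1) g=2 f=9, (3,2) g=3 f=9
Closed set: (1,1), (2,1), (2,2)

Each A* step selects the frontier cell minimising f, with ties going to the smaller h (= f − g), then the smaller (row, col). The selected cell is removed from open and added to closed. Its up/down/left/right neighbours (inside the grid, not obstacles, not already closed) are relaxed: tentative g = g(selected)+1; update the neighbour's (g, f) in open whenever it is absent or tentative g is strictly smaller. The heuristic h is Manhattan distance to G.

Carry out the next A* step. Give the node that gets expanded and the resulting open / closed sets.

expanded=(2,3); open=[(0,1) g=1 f=11, (2,4) g=4 f=9, (3,1) g=2 f=9, (3,2) g=3 f=9, (3,3) g=4 f=9]; closed=[(1,1), (2,1), (2,2), (2,3)]

step 1: expand (2,3) (f=9, h=6) → closed; open now [(0,1) g=1 f=11, (2,4) g=4 f=9, (3,1) g=2 f=9, (3,2) g=3 f=9, (3,3) g=4 f=9]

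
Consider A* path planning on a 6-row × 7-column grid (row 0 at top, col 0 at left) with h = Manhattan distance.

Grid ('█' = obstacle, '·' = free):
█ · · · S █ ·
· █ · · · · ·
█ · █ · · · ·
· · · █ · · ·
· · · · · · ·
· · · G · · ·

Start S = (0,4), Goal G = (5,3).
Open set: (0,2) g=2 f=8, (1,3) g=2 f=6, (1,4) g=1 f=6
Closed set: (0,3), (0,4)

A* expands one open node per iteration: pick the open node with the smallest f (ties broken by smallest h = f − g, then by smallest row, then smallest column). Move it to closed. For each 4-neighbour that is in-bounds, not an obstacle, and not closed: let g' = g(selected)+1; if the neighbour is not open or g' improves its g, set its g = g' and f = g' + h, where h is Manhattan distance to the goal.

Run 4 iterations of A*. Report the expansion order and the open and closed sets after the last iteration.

order=[(1,3) → (2,3) → (1,4) → (2,4)]; open=[(0,2) g=2 f=8, (1,2) g=3 f=8, (1,5) g=2 f=8, (2,5) g=3 f=8, (3,4) g=3 f=6]; closed=[(0,3), (0,4), (1,3), (1,4), (2,3), (2,4)]

step 1: expand (1,3) (f=6, h=4) → closed; open now [(0,2) g=2 f=8, (1,2) g=3 f=8, (1,4) g=1 f=6, (2,3) g=3 f=6]
step 2: expand (2,3) (f=6, h=3) → closed; open now [(0,2) g=2 f=8, (1,2) g=3 f=8, (1,4) g=1 f=6, (2,4) g=4 f=8]
step 3: expand (1,4) (f=6, h=5) → closed; open now [(0,2) g=2 f=8, (1,2) g=3 f=8, (1,5) g=2 f=8, (2,4) g=2 f=6]
step 4: expand (2,4) (f=6, h=4) → closed; open now [(0,2) g=2 f=8, (1,2) g=3 f=8, (1,5) g=2 f=8, (2,5) g=3 f=8, (3,4) g=3 f=6]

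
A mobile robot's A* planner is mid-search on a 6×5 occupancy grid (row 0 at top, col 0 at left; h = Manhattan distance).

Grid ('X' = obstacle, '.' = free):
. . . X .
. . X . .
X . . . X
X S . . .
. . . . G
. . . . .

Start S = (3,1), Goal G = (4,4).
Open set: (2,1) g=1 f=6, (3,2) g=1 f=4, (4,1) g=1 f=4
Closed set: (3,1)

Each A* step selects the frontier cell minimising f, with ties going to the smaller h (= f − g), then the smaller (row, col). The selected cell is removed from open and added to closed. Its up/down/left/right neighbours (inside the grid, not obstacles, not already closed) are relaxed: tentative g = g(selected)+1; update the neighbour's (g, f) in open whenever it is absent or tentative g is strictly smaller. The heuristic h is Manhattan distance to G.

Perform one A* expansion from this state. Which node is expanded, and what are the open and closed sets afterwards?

expanded=(3,2); open=[(2,1) g=1 f=6, (2,2) g=2 f=6, (3,3) g=2 f=4, (4,1) g=1 f=4, (4,2) g=2 f=4]; closed=[(3,1), (3,2)]

step 1: expand (3,2) (f=4, h=3) → closed; open now [(2,1) g=1 f=6, (2,2) g=2 f=6, (3,3) g=2 f=4, (4,1) g=1 f=4, (4,2) g=2 f=4]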